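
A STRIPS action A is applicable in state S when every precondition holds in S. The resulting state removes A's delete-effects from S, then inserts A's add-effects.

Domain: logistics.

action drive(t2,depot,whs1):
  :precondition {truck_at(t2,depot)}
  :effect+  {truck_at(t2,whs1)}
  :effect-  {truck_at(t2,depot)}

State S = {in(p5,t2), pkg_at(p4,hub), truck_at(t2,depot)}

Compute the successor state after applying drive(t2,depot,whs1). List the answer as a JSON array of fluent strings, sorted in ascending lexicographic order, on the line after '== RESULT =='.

Progress:
  pre ⊆ S: {truck_at(t2,depot)} ⊆ S  — applicable
  S \ del = {in(p5,t2), pkg_at(p4,hub)}
  ∪ add   = {in(p5,t2), pkg_at(p4,hub), truck_at(t2,whs1)}

== RESULT ==
["in(p5,t2)", "pkg_at(p4,hub)", "truck_at(t2,whs1)"]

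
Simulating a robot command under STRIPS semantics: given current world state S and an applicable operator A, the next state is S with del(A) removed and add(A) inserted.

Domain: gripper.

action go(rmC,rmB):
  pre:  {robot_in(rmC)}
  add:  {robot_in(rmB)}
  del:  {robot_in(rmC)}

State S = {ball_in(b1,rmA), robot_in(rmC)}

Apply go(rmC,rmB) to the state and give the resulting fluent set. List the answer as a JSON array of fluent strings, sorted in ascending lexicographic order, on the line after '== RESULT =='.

Compute (S \ del) ∪ add:
  pre ⊆ S: {robot_in(rmC)} ⊆ S  — applicable
  S \ del = {ball_in(b1,rmA)}
  ∪ add   = {ball_in(b1,rmA), robot_in(rmB)}

== RESULT ==
["ball_in(b1,rmA)", "robot_in(rmB)"]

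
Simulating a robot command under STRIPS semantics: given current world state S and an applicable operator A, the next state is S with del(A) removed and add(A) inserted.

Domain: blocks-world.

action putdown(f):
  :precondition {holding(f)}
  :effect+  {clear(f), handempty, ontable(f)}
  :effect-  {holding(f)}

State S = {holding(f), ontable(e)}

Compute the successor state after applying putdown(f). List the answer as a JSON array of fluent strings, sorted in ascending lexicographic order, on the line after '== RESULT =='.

Progress:
  pre ⊆ S: {holding(f)} ⊆ S  — applicable
  S \ del = {ontable(e)}
  ∪ add   = {clear(f), handempty, ontable(e), ontable(f)}

== RESULT ==
["clear(f)", "handempty", "ontable(e)", "ontable(f)"]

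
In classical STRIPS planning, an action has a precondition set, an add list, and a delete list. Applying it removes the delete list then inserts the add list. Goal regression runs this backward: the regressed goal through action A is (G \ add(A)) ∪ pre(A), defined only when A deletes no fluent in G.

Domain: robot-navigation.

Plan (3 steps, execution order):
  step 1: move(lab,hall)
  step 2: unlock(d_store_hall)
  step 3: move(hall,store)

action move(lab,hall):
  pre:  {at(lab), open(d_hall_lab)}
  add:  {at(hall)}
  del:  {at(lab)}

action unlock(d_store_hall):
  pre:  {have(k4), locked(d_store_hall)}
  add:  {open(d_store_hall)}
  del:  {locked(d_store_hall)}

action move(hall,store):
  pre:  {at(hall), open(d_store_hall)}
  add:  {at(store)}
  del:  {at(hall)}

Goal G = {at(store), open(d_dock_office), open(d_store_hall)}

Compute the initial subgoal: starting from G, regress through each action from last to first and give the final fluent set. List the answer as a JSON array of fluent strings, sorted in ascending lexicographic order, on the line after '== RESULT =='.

Work backward from the goal:
  through step 3 (move(hall,store)): drop {at(store)}, keep {open(d_dock_office), open(d_store_hall)}, require {at(hall), open(d_store_hall)}
    → {at(hall), open(d_dock_office), open(d_store_hall)}
  through step 2 (unlock(d_store_hall)): drop {open(d_store_hall)}, keep {at(hall), open(d_dock_office)}, require {have(k4), locked(d_store_hall)}
    → {at(hall), have(k4), locked(d_store_hall), open(d_dock_office)}
  through step 1 (move(lab,hall)): drop {at(hall)}, keep {have(k4), locked(d_store_hall), open(d_dock_office)}, require {at(lab), open(d_hall_lab)}
    → {at(lab), have(k4), locked(d_store_hall), open(d_dock_office), open(d_hall_lab)}

== RESULT ==
["at(lab)", "have(k4)", "locked(d_store_hall)", "open(d_dock_office)", "open(d_hall_lab)"]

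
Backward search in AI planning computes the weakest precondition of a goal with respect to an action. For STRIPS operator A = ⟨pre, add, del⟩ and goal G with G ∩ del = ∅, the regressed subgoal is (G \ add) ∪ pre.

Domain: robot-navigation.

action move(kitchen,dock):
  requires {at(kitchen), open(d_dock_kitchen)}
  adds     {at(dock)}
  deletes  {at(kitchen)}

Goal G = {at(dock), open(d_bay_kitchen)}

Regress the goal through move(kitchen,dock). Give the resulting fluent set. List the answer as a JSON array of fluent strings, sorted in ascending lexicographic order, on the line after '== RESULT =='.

Regress:
  G ∩ del = {}  (empty — regression defined)
  G \ add = {at(dock), open(d_bay_kitchen)} \ {at(dock)} = {open(d_bay_kitchen)}
  ∪ pre   = {open(d_bay_kitchen)} ∪ {at(kitchen), open(d_dock_kitchen)}
          = {at(kitchen), open(d_bay_kitchen), open(d_dock_kitchen)}

== RESULT ==
["at(kitchen)", "open(d_bay_kitchen)", "open(d_dock_kitchen)"]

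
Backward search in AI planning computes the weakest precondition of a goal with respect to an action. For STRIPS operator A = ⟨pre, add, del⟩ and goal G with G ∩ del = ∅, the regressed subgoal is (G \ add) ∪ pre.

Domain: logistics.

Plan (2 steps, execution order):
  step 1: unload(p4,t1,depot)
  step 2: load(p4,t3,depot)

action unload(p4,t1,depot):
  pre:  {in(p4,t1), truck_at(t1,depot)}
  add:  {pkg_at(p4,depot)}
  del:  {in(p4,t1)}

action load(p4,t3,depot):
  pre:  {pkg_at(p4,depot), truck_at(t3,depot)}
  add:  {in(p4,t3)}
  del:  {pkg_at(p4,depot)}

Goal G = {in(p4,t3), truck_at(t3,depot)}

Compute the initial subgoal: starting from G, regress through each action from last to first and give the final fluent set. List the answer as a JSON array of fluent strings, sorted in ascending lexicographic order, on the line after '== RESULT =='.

Work backward from the goal:
  through step 2 (load(p4,t3,depot)): drop {in(p4,t3)}, keep {truck_at(t3,depot)}, require {pkg_at(p4,depot), truck_at(t3,depot)}
    → {pkg_at(p4,depot), truck_at(t3,depot)}
  through step 1 (unload(p4,t1,depot)): drop {pkg_at(p4,depot)}, keep {truck_at(t3,depot)}, require {in(p4,t1), truck_at(t1,depot)}
    → {in(p4,t1), truck_at(t1,depot), truck_at(t3,depot)}

== RESULT ==
["in(p4,t1)", "truck_at(t1,depot)", "truck_at(t3,depot)"]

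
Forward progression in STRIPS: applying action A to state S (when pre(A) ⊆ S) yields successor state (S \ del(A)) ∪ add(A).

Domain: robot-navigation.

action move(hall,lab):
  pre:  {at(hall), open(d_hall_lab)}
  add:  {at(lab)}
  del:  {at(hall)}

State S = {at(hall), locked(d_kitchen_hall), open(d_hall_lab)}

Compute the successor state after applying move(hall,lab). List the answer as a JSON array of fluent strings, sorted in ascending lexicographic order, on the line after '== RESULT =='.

Progress:
  pre ⊆ S: {at(hall), open(d_hall_lab)} ⊆ S  — applicable
  S \ del = {locked(d_kitchen_hall), open(d_hall_lab)}
  ∪ add   = {at(lab), locked(d_kitchen_hall), open(d_hall_lab)}

== RESULT ==
["at(lab)", "locked(d_kitchen_hall)", "open(d_hall_lab)"]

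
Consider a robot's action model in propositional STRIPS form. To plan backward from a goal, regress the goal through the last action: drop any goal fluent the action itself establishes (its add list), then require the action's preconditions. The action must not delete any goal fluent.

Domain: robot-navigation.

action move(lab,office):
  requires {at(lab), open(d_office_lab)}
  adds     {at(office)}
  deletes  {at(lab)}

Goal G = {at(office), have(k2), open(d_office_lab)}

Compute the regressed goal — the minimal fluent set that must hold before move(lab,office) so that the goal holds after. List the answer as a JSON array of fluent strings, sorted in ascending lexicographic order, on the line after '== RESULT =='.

Regress:
  G ∩ del = {}  (empty — regression defined)
  G \ add = {at(office), have(k2), open(d_office_lab)} \ {at(office)} = {have(k2), open(d_office_lab)}
  ∪ pre   = {have(k2), open(d_office_lab)} ∪ {at(lab), open(d_office_lab)}
          = {at(lab), have(k2), open(d_office_lab)}

== RESULT ==
["at(lab)", "have(k2)", "open(d_office_lab)"]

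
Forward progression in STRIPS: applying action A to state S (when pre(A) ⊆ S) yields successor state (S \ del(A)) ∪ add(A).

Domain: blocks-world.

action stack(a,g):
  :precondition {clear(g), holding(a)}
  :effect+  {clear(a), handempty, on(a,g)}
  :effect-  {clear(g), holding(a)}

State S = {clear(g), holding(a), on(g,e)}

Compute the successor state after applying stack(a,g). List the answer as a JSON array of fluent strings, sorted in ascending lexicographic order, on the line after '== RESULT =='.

Compute (S \ del) ∪ add:
  pre ⊆ S: {clear(g), holding(a)} ⊆ S  — applicable
  S \ del = {on(g,e)}
  ∪ add   = {clear(a), handempty, on(a,g), on(g,e)}

== RESULT ==
["clear(a)", "handempty", "on(a,g)", "on(g,e)"]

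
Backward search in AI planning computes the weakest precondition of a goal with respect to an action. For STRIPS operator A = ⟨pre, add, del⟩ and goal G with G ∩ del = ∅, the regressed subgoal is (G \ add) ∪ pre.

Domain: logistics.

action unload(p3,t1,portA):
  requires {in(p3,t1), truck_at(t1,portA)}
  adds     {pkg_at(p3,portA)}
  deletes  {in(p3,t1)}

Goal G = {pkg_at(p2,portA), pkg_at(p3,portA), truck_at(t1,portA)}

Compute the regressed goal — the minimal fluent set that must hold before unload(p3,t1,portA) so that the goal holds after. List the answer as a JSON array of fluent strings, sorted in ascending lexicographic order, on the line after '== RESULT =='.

Compute (G \ add) ∪ pre:
  G ∩ del = {}  (empty — regression defined)
  G \ add = {pkg_at(p2,portA), pkg_at(p3,portA), truck_at(t1,portA)} \ {pkg_at(p3,portA)} = {pkg_at(p2,portA), truck_at(t1,portA)}
  ∪ pre   = {pkg_at(p2,portA), truck_at(t1,portA)} ∪ {in(p3,t1), truck_at(t1,portA)}
          = {in(p3,t1), pkg_at(p2,portA), truck_at(t1,portA)}

== RESULT ==
["in(p3,t1)", "pkg_at(p2,portA)", "truck_at(t1,portA)"]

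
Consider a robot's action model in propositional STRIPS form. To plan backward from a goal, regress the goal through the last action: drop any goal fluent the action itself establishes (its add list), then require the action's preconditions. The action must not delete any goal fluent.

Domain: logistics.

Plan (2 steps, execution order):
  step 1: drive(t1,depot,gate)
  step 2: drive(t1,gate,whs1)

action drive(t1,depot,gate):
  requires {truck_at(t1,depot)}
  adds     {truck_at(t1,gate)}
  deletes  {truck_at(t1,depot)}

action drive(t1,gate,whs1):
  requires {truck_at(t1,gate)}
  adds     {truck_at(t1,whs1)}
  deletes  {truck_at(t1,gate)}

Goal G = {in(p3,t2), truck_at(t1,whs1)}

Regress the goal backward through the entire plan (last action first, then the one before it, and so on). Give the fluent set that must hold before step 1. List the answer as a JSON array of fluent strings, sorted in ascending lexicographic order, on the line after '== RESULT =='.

Work backward from the goal:
  through step 2 (drive(t1,gate,whs1)): drop {truck_at(t1,whs1)}, keep {in(p3,t2)}, require {truck_at(t1,gate)}
    → {in(p3,t2), truck_at(t1,gate)}
  through step 1 (drive(t1,depot,gate)): drop {truck_at(t1,gate)}, keep {in(p3,t2)}, require {truck_at(t1,depot)}
    → {in(p3,t2), truck_at(t1,depot)}

== RESULT ==
["in(p3,t2)", "truck_at(t1,depot)"]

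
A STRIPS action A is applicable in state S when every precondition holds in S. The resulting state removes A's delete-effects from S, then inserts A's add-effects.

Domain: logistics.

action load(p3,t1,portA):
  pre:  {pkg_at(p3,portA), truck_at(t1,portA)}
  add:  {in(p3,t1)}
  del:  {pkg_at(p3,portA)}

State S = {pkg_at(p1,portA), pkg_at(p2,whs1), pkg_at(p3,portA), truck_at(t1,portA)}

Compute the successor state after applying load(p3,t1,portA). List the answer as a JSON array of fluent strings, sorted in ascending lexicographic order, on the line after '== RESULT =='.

Progress:
  pre ⊆ S: {pkg_at(p3,portA), truck_at(t1,portA)} ⊆ S  — applicable
  S \ del = {pkg_at(p1,portA), pkg_at(p2,whs1), truck_at(t1,portA)}
  ∪ add   = {in(p3,t1), pkg_at(p1,portA), pkg_at(p2,whs1), truck_at(t1,portA)}

== RESULT ==
["in(p3,t1)", "pkg_at(p1,portA)", "pkg_at(p2,whs1)", "truck_at(t1,portA)"]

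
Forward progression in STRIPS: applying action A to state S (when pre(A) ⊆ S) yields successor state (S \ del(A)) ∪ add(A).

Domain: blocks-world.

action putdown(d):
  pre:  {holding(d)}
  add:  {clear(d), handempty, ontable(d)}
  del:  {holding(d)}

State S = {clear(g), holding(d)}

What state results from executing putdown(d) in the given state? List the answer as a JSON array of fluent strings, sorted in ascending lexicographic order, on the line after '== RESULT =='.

Progress:
  pre ⊆ S: {holding(d)} ⊆ S  — applicable
  S \ del = {clear(g)}
  ∪ add   = {clear(d), clear(g), handempty, ontable(d)}

== RESULT ==
["clear(d)", "clear(g)", "handempty", "ontable(d)"]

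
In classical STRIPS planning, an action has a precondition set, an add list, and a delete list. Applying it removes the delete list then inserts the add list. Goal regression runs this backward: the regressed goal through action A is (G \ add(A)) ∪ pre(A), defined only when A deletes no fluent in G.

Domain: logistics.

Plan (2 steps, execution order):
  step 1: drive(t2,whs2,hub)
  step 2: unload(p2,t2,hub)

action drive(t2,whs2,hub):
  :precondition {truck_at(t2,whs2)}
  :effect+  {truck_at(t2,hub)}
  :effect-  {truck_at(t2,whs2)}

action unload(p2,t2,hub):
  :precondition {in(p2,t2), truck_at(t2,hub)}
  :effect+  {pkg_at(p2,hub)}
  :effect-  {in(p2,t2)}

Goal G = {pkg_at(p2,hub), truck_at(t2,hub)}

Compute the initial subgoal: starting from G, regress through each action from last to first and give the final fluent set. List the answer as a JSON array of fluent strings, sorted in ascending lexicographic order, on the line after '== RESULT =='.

Regress step by step:
  through step 2 (unload(p2,t2,hub)): drop {pkg_at(p2,hub)}, keep {truck_at(t2,hub)}, require {in(p2,t2), truck_at(t2,hub)}
    → {in(p2,t2), truck_at(t2,hub)}
  through step 1 (drive(t2,whs2,hub)): drop {truck_at(t2,hub)}, keep {in(p2,t2)}, require {truck_at(t2,whs2)}
    → {in(p2,t2), truck_at(t2,whs2)}

== RESULT ==
["in(p2,t2)", "truck_at(t2,whs2)"]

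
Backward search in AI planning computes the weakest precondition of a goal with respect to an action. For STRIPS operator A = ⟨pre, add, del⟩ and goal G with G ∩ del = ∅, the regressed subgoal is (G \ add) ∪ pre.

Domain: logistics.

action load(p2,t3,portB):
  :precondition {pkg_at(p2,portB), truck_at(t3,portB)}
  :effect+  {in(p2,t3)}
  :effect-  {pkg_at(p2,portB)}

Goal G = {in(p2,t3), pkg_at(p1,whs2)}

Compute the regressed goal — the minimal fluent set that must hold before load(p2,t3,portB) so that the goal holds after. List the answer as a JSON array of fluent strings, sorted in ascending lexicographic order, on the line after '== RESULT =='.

Regress:
  G ∩ del = {}  (empty — regression defined)
  G \ add = {in(p2,t3), pkg_at(p1,whs2)} \ {in(p2,t3)} = {pkg_at(p1,whs2)}
  ∪ pre   = {pkg_at(p1,whs2)} ∪ {pkg_at(p2,portB), truck_at(t3,portB)}
          = {pkg_at(p1,whs2), pkg_at(p2,portB), truck_at(t3,portB)}

== RESULT ==
["pkg_at(p1,whs2)", "pkg_at(p2,portB)", "truck_at(t3,portB)"]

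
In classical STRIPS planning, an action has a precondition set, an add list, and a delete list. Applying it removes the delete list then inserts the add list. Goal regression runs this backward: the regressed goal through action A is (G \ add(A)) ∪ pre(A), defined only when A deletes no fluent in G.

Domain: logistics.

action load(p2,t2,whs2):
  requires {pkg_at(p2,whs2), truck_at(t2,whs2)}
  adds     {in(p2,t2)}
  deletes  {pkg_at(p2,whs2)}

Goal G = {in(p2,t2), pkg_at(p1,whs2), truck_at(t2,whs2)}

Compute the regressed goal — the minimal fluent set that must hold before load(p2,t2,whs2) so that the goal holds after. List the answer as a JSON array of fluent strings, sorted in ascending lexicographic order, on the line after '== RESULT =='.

Regress:
  G ∩ del = {}  (empty — regression defined)
  G \ add = {in(p2,t2), pkg_at(p1,whs2), truck_at(t2,whs2)} \ {in(p2,t2)} = {pkg_at(p1,whs2), truck_at(t2,whs2)}
  ∪ pre   = {pkg_at(p1,whs2), truck_at(t2,whs2)} ∪ {pkg_at(p2,whs2), truck_at(t2,whs2)}
          = {pkg_at(p1,whs2), pkg_at(p2,whs2), truck_at(t2,whs2)}

== RESULT ==
["pkg_at(p1,whs2)", "pkg_at(p2,whs2)", "truck_at(t2,whs2)"]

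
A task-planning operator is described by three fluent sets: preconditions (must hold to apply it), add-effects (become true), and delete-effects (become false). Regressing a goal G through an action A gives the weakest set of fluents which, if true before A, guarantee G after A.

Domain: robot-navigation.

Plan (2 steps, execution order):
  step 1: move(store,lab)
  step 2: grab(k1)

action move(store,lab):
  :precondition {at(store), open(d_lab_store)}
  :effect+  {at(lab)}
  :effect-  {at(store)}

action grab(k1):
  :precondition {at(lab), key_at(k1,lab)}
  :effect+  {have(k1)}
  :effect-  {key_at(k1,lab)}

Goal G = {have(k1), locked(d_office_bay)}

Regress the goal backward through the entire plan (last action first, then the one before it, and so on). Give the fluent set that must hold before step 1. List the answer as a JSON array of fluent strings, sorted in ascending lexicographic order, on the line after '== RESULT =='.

Regress step by step:
  through step 2 (grab(k1)): drop {have(k1)}, keep {locked(d_office_bay)}, require {at(lab), key_at(k1,lab)}
    → {at(lab), key_at(k1,lab), locked(d_office_bay)}
  through step 1 (move(store,lab)): drop {at(lab)}, keep {key_at(k1,lab), locked(d_office_bay)}, require {at(store), open(d_lab_store)}
    → {at(store), key_at(k1,lab), locked(d_office_bay), open(d_lab_store)}

== RESULT ==
["at(store)", "key_at(k1,lab)", "locked(d_office_bay)", "open(d_lab_store)"]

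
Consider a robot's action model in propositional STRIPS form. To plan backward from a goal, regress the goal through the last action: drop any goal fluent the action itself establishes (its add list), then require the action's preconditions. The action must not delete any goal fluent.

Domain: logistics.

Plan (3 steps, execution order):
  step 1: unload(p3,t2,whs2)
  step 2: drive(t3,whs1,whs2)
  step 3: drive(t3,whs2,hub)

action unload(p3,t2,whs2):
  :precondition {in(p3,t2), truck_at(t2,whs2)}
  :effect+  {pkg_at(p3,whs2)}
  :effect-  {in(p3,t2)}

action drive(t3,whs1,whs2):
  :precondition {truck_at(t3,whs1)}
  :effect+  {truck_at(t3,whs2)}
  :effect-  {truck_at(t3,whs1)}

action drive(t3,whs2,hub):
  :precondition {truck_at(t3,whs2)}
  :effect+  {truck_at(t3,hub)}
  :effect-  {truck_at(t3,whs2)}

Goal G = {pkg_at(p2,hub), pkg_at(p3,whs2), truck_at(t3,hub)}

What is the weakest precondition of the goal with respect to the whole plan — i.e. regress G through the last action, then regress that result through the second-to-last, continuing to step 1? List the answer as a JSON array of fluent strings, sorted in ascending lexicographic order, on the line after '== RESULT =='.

Work backward from the goal:
  through step 3 (drive(t3,whs2,hub)): drop {truck_at(t3,hub)}, keep {pkg_at(p2,hub), pkg_at(p3,whs2)}, require {truck_at(t3,whs2)}
    → {pkg_at(p2,hub), pkg_at(p3,whs2), truck_at(t3,whs2)}
  through step 2 (drive(t3,whs1,whs2)): drop {truck_at(t3,whs2)}, keep {pkg_at(p2,hub), pkg_at(p3,whs2)}, require {truck_at(t3,whs1)}
    → {pkg_at(p2,hub), pkg_at(p3,whs2), truck_at(t3,whs1)}
  through step 1 (unload(p3,t2,whs2)): drop {pkg_at(p3,whs2)}, keep {pkg_at(p2,hub), truck_at(t3,whs1)}, require {in(p3,t2), truck_at(t2,whs2)}
    → {in(p3,t2), pkg_at(p2,hub), truck_at(t2,whs2), truck_at(t3,whs1)}

== RESULT ==
["in(p3,t2)", "pkg_at(p2,hub)", "truck_at(t2,whs2)", "truck_at(t3,whs1)"]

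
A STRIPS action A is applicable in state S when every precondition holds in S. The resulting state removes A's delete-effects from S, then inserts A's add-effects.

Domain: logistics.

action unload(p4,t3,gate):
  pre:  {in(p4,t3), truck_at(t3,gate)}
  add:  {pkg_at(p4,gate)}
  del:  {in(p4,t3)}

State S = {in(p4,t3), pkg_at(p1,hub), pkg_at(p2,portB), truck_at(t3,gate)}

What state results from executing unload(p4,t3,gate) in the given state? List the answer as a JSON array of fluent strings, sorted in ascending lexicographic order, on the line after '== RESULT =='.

Compute (S \ del) ∪ add:
  pre ⊆ S: {in(p4,t3), truck_at(t3,gate)} ⊆ S  — applicable
  S \ del = {pkg_at(p1,hub), pkg_at(p2,portB), truck_at(t3,gate)}
  ∪ add   = {pkg_at(p1,hub), pkg_at(p2,portB), pkg_at(p4,gate), truck_at(t3,gate)}

== RESULT ==
["pkg_at(p1,hub)", "pkg_at(p2,portB)", "pkg_at(p4,gate)", "truck_at(t3,gate)"]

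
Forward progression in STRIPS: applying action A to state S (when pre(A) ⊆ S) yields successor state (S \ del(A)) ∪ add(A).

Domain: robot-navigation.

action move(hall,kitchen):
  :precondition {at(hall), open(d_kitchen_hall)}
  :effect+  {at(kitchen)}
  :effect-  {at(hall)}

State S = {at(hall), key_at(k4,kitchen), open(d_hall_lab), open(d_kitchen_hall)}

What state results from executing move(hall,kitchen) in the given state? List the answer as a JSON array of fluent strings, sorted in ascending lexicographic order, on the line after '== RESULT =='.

Compute (S \ del) ∪ add:
  pre ⊆ S: {at(hall), open(d_kitchen_hall)} ⊆ S  — applicable
  S \ del = {key_at(k4,kitchen), open(d_hall_lab), open(d_kitchen_hall)}
  ∪ add   = {at(kitchen), key_at(k4,kitchen), open(d_hall_lab), open(d_kitchen_hall)}

== RESULT ==
["at(kitchen)", "key_at(k4,kitchen)", "open(d_hall_lab)", "open(d_kitchen_hall)"]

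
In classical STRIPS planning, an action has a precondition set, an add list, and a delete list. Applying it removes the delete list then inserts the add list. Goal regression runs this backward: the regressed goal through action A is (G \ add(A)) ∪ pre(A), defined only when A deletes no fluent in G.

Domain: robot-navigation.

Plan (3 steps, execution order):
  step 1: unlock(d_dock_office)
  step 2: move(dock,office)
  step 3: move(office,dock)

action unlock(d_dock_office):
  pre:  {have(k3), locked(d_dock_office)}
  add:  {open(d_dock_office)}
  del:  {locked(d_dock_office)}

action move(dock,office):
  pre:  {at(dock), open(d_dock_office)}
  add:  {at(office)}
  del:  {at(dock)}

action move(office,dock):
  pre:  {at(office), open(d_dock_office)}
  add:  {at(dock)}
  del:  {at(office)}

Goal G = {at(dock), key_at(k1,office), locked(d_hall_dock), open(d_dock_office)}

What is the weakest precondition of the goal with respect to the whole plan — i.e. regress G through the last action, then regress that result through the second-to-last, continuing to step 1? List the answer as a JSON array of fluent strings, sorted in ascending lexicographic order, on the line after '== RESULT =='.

Work backward from the goal:
  through step 3 (move(office,dock)): drop {at(dock)}, keep {key_at(k1,office), locked(d_hall_dock), open(d_dock_office)}, require {at(office), open(d_dock_office)}
    → {at(office), key_at(k1,office), locked(d_hall_dock), open(d_dock_office)}
  through step 2 (move(dock,office)): drop {at(office)}, keep {key_at(k1,office), locked(d_hall_dock), open(d_dock_office)}, require {at(dock), open(d_dock_office)}
    → {at(dock), key_at(k1,office), locked(d_hall_dock), open(d_dock_office)}
  through step 1 (unlock(d_dock_office)): drop {open(d_dock_office)}, keep {at(dock), key_at(k1,office), locked(d_hall_dock)}, require {have(k3), locked(d_dock_office)}
    → {at(dock), have(k3), key_at(k1,office), locked(d_dock_office), locked(d_hall_dock)}

== RESULT ==
["at(dock)", "have(k3)", "key_at(k1,office)", "locked(d_dock_office)", "locked(d_hall_dock)"]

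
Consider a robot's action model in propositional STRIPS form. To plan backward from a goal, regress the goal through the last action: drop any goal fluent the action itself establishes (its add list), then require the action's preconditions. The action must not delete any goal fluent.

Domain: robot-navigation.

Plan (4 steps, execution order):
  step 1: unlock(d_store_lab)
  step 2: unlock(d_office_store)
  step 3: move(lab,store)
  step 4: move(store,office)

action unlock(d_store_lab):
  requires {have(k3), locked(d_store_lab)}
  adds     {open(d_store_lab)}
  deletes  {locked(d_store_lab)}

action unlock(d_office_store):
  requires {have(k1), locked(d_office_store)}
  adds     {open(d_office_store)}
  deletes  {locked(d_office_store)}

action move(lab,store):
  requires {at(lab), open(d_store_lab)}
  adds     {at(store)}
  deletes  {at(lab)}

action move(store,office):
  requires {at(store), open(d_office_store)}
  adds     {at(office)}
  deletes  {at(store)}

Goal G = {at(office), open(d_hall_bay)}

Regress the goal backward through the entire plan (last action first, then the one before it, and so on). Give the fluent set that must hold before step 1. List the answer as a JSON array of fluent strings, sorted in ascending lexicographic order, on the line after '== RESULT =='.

Work backward from the goal:
  through step 4 (move(store,office)): drop {at(office)}, keep {open(d_hall_bay)}, require {at(store), open(d_office_store)}
    → {at(store), open(d_hall_bay), open(d_office_store)}
  through step 3 (move(lab,store)): drop {at(store)}, keep {open(d_hall_bay), open(d_office_store)}, require {at(lab), open(d_store_lab)}
    → {at(lab), open(d_hall_bay), open(d_office_store), open(d_store_lab)}
  through step 2 (unlock(d_office_store)): drop {open(d_office_store)}, keep {at(lab), open(d_hall_bay), open(d_store_lab)}, require {have(k1), locked(d_office_store)}
    → {at(lab), have(k1), locked(d_office_store), open(d_hall_bay), open(d_store_lab)}
  through step 1 (unlock(d_store_lab)): drop {open(d_store_lab)}, keep {at(lab), have(k1), locked(d_office_store), open(d_hall_bay)}, require {have(k3), locked(d_store_lab)}
    → {at(lab), have(k1), have(k3), locked(d_office_store), locked(d_store_lab), open(d_hall_bay)}

== RESULT ==
["at(lab)", "have(k1)", "have(k3)", "locked(d_office_store)", "locked(d_store_lab)", "open(d_hall_bay)"]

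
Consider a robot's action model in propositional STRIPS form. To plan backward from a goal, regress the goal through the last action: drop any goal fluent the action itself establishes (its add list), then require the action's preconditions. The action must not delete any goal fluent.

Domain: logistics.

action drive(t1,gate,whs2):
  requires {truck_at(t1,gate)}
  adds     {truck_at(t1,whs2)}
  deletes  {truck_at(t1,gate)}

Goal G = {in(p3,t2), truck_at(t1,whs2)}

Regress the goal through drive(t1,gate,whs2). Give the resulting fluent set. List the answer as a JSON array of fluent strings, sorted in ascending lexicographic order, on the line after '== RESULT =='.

Compute (G \ add) ∪ pre:
  G ∩ del = {}  (empty — regression defined)
  G \ add = {in(p3,t2), truck_at(t1,whs2)} \ {truck_at(t1,whs2)} = {in(p3,t2)}
  ∪ pre   = {in(p3,t2)} ∪ {truck_at(t1,gate)}
          = {in(p3,t2), truck_at(t1,gate)}

== RESULT ==
["in(p3,t2)", "truck_at(t1,gate)"]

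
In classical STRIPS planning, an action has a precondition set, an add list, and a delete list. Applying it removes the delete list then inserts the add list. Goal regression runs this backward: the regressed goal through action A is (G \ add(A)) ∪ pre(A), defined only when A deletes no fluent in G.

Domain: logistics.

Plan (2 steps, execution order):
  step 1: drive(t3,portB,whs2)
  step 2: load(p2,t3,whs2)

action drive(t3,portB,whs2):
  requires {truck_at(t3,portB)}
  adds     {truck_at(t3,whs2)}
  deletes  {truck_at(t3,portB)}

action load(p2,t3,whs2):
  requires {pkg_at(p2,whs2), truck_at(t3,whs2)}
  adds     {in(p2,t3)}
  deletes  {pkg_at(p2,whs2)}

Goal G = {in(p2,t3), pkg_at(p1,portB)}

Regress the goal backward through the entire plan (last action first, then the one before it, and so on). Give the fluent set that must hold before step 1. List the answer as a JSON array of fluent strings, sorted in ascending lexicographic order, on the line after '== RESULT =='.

Work backward from the goal:
  through step 2 (load(p2,t3,whs2)): drop {in(p2,t3)}, keep {pkg_at(p1,portB)}, require {pkg_at(p2,whs2), truck_at(t3,whs2)}
    → {pkg_at(p1,portB), pkg_at(p2,whs2), truck_at(t3,whs2)}
  through step 1 (drive(t3,portB,whs2)): drop {truck_at(t3,whs2)}, keep {pkg_at(p1,portB), pkg_at(p2,whs2)}, require {truck_at(t3,portB)}
    → {pkg_at(p1,portB), pkg_at(p2,whs2), truck_at(t3,portB)}

== RESULT ==
["pkg_at(p1,portB)", "pkg_at(p2,whs2)", "truck_at(t3,portB)"]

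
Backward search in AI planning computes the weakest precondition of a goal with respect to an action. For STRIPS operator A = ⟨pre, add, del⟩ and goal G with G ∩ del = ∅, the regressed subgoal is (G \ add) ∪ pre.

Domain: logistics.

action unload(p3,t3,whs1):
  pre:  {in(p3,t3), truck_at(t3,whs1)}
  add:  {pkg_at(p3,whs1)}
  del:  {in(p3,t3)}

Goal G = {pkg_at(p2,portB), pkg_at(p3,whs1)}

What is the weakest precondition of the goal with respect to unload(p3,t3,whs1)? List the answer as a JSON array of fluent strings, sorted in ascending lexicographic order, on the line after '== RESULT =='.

Compute (G \ add) ∪ pre:
  G ∩ del = {}  (empty — regression defined)
  G \ add = {pkg_at(p2,portB), pkg_at(p3,whs1)} \ {pkg_at(p3,whs1)} = {pkg_at(p2,portB)}
  ∪ pre   = {pkg_at(p2,portB)} ∪ {in(p3,t3), truck_at(t3,whs1)}
          = {in(p3,t3), pkg_at(p2,portB), truck_at(t3,whs1)}

== RESULT ==
["in(p3,t3)", "pkg_at(p2,portB)", "truck_at(t3,whs1)"]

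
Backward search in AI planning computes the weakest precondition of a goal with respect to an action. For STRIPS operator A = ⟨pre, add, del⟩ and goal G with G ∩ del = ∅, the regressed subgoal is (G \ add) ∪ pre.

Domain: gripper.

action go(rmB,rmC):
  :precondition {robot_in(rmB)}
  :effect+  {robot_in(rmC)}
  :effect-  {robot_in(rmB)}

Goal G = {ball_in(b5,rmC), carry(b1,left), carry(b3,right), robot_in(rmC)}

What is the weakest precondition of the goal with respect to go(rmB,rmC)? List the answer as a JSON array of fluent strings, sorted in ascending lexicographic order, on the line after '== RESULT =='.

Regress:
  G ∩ del = {}  (empty — regression defined)
  G \ add = {ball_in(b5,rmC), carry(b1,left), carry(b3,right), robot_in(rmC)} \ {robot_in(rmC)} = {ball_in(b5,rmC), carry(b1,left), carry(b3,right)}
  ∪ pre   = {ball_in(b5,rmC), carry(b1,left), carry(b3,right)} ∪ {robot_in(rmB)}
          = {ball_in(b5,rmC), carry(b1,left), carry(b3,right), robot_in(rmB)}

== RESULT ==
["ball_in(b5,rmC)", "carry(b1,left)", "carry(b3,right)", "robot_in(rmB)"]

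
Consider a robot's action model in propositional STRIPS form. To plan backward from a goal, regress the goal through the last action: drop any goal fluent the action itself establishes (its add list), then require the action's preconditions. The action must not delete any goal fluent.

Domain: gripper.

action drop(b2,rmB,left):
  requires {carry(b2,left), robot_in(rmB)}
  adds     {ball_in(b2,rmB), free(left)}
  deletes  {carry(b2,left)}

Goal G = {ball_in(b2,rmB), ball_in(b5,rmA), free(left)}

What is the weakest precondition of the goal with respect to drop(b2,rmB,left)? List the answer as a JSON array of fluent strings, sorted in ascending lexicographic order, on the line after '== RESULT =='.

Regress:
  G ∩ del = {}  (empty — regression defined)
  G \ add = {ball_in(b2,rmB), ball_in(b5,rmA), free(left)} \ {ball_in(b2,rmB), free(left)} = {ball_in(b5,rmA)}
  ∪ pre   = {ball_in(b5,rmA)} ∪ {carry(b2,left), robot_in(rmB)}
          = {ball_in(b5,rmA), carry(b2,left), robot_in(rmB)}

== RESULT ==
["ball_in(b5,rmA)", "carry(b2,left)", "robot_in(rmB)"]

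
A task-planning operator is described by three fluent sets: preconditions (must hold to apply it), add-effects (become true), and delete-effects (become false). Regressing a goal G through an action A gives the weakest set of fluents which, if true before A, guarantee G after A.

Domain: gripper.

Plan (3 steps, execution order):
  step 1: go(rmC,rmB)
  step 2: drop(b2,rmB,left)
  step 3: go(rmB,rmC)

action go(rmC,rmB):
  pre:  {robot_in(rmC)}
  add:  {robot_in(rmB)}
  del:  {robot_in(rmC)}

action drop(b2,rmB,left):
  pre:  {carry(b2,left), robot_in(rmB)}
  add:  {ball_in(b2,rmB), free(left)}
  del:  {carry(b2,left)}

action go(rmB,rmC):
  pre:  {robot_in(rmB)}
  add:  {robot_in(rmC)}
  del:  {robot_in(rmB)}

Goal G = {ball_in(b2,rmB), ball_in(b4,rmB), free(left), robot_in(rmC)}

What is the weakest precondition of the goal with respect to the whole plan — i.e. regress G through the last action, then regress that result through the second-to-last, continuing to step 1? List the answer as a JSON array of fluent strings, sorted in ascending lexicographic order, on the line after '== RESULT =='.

Regress step by step:
  through step 3 (go(rmB,rmC)): drop {robot_in(rmC)}, keep {ball_in(b2,rmB), ball_in(b4,rmB), free(left)}, require {robot_in(rmB)}
    → {ball_in(b2,rmB), ball_in(b4,rmB), free(left), robot_in(rmB)}
  through step 2 (drop(b2,rmB,left)): drop {ball_in(b2,rmB), free(left)}, keep {ball_in(b4,rmB), robot_in(rmB)}, require {carry(b2,left), robot_in(rmB)}
    → {ball_in(b4,rmB), carry(b2,left), robot_in(rmB)}
  through step 1 (go(rmC,rmB)): drop {robot_in(rmB)}, keep {ball_in(b4,rmB), carry(b2,left)}, require {robot_in(rmC)}
    → {ball_in(b4,rmB), carry(b2,left), robot_in(rmC)}

== RESULT ==
["ball_in(b4,rmB)", "carry(b2,left)", "robot_in(rmC)"]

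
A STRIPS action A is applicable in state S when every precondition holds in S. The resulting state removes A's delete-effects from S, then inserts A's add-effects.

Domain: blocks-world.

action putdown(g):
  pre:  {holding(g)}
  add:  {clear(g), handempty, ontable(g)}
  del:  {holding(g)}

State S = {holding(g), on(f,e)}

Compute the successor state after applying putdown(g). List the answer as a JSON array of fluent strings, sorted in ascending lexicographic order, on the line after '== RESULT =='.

Compute (S \ del) ∪ add:
  pre ⊆ S: {holding(g)} ⊆ S  — applicable
  S \ del = {on(f,e)}
  ∪ add   = {clear(g), handempty, on(f,e), ontable(g)}

== RESULT ==
["clear(g)", "handempty", "on(f,e)", "ontable(g)"]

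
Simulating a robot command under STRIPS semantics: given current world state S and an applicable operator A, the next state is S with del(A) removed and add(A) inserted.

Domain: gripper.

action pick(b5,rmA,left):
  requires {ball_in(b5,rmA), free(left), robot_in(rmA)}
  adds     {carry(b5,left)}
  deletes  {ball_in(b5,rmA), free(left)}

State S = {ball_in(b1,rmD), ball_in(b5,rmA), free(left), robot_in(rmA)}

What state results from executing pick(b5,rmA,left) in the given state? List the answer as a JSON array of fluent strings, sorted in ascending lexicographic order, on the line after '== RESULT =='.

Compute (S \ del) ∪ add:
  pre ⊆ S: {ball_in(b5,rmA), free(left), robot_in(rmA)} ⊆ S  — applicable
  S \ del = {ball_in(b1,rmD), robot_in(rmA)}
  ∪ add   = {ball_in(b1,rmD), carry(b5,left), robot_in(rmA)}

== RESULT ==
["ball_in(b1,rmD)", "carry(b5,left)", "robot_in(rmA)"]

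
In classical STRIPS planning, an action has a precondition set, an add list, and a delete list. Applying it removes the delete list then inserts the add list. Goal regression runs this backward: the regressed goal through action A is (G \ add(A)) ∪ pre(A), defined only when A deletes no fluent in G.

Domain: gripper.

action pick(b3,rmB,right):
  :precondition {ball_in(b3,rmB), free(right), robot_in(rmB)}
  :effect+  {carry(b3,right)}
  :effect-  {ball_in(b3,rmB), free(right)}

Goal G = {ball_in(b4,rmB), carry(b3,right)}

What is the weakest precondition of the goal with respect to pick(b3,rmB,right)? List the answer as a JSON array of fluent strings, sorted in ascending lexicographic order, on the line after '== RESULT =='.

Regress:
  G ∩ del = {}  (empty — regression defined)
  G \ add = {ball_in(b4,rmB), carry(b3,right)} \ {carry(b3,right)} = {ball_in(b4,rmB)}
  ∪ pre   = {ball_in(b4,rmB)} ∪ {ball_in(b3,rmB), free(right), robot_in(rmB)}
          = {ball_in(b3,rmB), ball_in(b4,rmB), free(right), robot_in(rmB)}

== RESULT ==
["ball_in(b3,rmB)", "ball_in(b4,rmB)", "free(right)", "robot_in(rmB)"]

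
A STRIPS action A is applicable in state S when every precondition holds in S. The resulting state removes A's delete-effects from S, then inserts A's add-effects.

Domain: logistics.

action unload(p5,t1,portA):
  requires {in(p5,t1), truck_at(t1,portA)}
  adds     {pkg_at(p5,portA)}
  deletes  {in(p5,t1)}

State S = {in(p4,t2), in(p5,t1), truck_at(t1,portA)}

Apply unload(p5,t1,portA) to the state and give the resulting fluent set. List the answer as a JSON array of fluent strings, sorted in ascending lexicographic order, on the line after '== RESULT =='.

Progress:
  pre ⊆ S: {in(p5,t1), truck_at(t1,portA)} ⊆ S  — applicable
  S \ del = {in(p4,t2), truck_at(t1,portA)}
  ∪ add   = {in(p4,t2), pkg_at(p5,portA), truck_at(t1,portA)}

== RESULT ==
["in(p4,t2)", "pkg_at(p5,portA)", "truck_at(t1,portA)"]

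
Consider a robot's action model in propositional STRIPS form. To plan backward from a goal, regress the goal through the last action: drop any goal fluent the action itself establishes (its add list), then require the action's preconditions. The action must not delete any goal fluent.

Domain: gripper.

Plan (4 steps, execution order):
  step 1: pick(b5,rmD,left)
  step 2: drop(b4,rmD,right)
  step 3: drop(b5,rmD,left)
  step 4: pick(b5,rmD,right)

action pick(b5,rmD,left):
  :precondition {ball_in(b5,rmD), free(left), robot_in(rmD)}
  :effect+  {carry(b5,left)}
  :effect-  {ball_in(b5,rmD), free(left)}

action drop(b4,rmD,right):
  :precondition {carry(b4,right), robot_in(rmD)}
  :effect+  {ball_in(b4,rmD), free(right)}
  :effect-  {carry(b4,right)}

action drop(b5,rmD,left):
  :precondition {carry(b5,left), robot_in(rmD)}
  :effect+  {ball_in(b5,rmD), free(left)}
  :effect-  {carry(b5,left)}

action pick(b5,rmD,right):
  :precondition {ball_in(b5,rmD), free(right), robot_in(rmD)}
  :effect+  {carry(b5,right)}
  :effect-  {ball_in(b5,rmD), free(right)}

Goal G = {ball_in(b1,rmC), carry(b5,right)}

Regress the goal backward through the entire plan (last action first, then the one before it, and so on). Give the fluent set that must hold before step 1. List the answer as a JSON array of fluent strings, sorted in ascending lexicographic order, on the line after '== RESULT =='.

Work backward from the goal:
  through step 4 (pick(b5,rmD,right)): drop {carry(b5,right)}, keep {ball_in(b1,rmC)}, require {ball_in(b5,rmD), free(right), robot_in(rmD)}
    → {ball_in(b1,rmC), ball_in(b5,rmD), free(right), robot_in(rmD)}
  through step 3 (drop(b5,rmD,left)): drop {ball_in(b5,rmD)}, keep {ball_in(b1,rmC), free(right), robot_in(rmD)}, require {carry(b5,left), robot_in(rmD)}
    → {ball_in(b1,rmC), carry(b5,left), free(right), robot_in(rmD)}
  through step 2 (drop(b4,rmD,right)): drop {free(right)}, keep {ball_in(b1,rmC), carry(b5,left), robot_in(rmD)}, require {carry(b4,right), robot_in(rmD)}
    → {ball_in(b1,rmC), carry(b4,right), carry(b5,left), robot_in(rmD)}
  through step 1 (pick(b5,rmD,left)): drop {carry(b5,left)}, keep {ball_in(b1,rmC), carry(b4,right), robot_in(rmD)}, require {ball_in(b5,rmD), free(left), robot_in(rmD)}
    → {ball_in(b1,rmC), ball_in(b5,rmD), carry(b4,right), free(left), robot_in(rmD)}

== RESULT ==
["ball_in(b1,rmC)", "ball_in(b5,rmD)", "carry(b4,right)", "free(left)", "robot_in(rmD)"]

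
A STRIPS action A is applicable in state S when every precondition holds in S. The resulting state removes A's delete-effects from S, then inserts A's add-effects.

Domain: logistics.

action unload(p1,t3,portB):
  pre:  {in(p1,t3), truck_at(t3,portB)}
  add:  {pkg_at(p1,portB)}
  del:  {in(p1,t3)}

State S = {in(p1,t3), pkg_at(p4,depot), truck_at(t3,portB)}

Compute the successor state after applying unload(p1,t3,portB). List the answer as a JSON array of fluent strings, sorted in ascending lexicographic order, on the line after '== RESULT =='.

Progress:
  pre ⊆ S: {in(p1,t3), truck_at(t3,portB)} ⊆ S  — applicable
  S \ del = {pkg_at(p4,depot), truck_at(t3,portB)}
  ∪ add   = {pkg_at(p1,portB), pkg_at(p4,depot), truck_at(t3,portB)}

== RESULT ==
["pkg_at(p1,portB)", "pkg_at(p4,depot)", "truck_at(t3,portB)"]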